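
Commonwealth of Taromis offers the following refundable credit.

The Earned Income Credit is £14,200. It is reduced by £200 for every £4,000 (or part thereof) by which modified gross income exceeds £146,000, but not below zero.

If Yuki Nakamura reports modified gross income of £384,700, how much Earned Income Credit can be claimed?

Earned Income Credit: income exceeds £146,000 by £238,700, which is 60 full-or-partial £4,000 increments; reduction = 60 × £200 = £12,000, leaving £2,200.

£2,200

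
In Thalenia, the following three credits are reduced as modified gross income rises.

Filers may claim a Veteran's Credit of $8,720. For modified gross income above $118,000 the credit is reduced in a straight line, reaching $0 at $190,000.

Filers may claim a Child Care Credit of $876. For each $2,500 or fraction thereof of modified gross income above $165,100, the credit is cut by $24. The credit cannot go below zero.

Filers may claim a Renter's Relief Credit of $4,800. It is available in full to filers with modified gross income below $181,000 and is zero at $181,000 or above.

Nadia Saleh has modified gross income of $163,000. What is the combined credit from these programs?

$8,946

Veteran's Credit: $163,000 is $45,000 into a $72,000 phase-out range, leaving 27,000/72,000 of the credit: $8,720 × 27,000/72,000 = $3,270.
Child Care Credit: $163,000 is at or below the $165,100 threshold, so the full $876 applies.
Renter's Relief Credit: $163,000 is below the $181,000 cutoff, so the full $4,800 applies.
Total: $3,270 + $876 + $4,800 = $8,946.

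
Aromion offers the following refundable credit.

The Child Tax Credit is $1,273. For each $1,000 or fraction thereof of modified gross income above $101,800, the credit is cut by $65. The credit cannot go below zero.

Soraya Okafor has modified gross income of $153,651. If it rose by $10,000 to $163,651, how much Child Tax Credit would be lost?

At $153,651 — income exceeds $101,800 by $51,851 → 52 increments × $65 = $3,380 ≥ base, so the credit is $0.
At $163,651 — income exceeds $101,800 by $61,851 → 62 increments × $65 = $4,030 ≥ base, so the credit is $0.
Lost: $0 − $0 = $0.

$0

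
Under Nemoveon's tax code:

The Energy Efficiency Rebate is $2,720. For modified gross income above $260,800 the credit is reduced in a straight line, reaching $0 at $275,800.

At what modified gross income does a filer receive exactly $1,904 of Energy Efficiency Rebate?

$1,904 is 1,904/2,720 of the full $2,720, so 816/2,720 of the $15,000 range has been used: income = $260,800 + $15,000 × 816/2,720 = $265,300.

$265,300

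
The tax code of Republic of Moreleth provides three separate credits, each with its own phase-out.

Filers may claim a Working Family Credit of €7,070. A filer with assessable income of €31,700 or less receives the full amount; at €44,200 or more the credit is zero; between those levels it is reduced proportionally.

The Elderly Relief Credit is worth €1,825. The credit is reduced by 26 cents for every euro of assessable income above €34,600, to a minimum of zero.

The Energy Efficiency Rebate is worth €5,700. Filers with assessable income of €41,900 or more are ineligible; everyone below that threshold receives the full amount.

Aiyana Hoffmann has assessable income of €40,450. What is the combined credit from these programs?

Working Family Credit: €40,450 is €8,750 into a €12,500 phase-out range, leaving 3,750/12,500 of the credit: €7,070 × 3,750/12,500 = €2,121.
Elderly Relief Credit: 26% of the €5,850 excess over €34,600 is €1,521; credit = €1,825 − €1,521 = €304.
Energy Efficiency Rebate: €40,450 is below the €41,900 cutoff, so the full €5,700 applies.
Total: €2,121 + €304 + €5,700 = €8,125.

€8,125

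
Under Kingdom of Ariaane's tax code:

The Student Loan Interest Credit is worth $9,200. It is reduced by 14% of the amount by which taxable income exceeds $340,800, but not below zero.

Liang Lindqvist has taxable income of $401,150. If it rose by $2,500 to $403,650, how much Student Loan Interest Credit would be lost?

$350

At $401,150 — 14% of the $60,350 excess over $340,800 is $8,449; credit = $9,200 − $8,449 = $751.
At $403,650 — 14% of the $62,850 excess over $340,800 is $8,799; credit = $9,200 − $8,799 = $401.
Lost: $751 − $401 = $350.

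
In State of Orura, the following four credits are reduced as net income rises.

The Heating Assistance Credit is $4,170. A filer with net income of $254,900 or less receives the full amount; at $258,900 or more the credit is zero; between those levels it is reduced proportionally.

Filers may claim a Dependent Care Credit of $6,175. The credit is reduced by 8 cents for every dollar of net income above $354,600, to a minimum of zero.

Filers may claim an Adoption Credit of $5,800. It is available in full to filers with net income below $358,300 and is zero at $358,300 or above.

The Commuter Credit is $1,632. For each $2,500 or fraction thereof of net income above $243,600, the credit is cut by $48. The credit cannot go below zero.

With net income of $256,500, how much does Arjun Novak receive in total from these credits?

Heating Assistance Credit: $256,500 is $1,600 into a $4,000 phase-out range, leaving 2,400/4,000 of the credit: $4,170 × 2,400/4,000 = $2,502.
Dependent Care Credit: $256,500 is at or below the $354,600 threshold, so the full $6,175 applies.
Adoption Credit: $256,500 is below the $358,300 cutoff, so the full $5,800 applies.
Commuter Credit: income exceeds $243,600 by $12,900, which is 6 full-or-partial $2,500 increments; reduction = 6 × $48 = $288, leaving $1,344.
Total: $2,502 + $6,175 + $5,800 + $1,344 = $15,821.

$15,821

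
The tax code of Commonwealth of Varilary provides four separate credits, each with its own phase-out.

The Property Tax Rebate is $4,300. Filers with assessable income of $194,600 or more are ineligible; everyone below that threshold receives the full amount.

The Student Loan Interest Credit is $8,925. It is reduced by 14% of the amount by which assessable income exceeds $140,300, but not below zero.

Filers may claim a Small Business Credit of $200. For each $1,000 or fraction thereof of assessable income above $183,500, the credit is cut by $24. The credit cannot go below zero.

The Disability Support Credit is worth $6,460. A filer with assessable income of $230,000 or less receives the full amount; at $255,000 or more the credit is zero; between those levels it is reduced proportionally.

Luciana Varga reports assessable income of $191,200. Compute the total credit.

Property Tax Rebate: $191,200 is below the $194,600 cutoff, so the full $4,300 applies.
Student Loan Interest Credit: 14% of the $50,900 excess over $140,300 is $7,126; credit = $8,925 − $7,126 = $1,799.
Small Business Credit: income exceeds $183,500 by $7,700, which is 8 full-or-partial $1,000 increments; reduction = 8 × $24 = $192, leaving $8.
Disability Support Credit: $191,200 is at or below the $230,000 threshold, so the full $6,460 applies.
Total: $4,300 + $1,799 + $8 + $6,460 = $12,567.

$12,567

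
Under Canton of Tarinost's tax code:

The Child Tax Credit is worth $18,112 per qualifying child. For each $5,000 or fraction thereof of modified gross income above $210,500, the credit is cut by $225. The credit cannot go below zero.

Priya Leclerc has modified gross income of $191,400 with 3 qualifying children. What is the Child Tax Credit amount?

Child Tax Credit: base = 3 × $18,112 = $54,336. $191,400 is at or below the $210,500 threshold, so the full $54,336 applies.

$54,336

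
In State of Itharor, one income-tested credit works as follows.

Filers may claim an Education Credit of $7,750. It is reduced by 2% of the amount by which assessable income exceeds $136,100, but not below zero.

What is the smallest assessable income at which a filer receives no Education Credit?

$523,600

The credit falls by 2% of each dollar above $136,100, so it reaches zero when the excess is $7,750 / 2% = $387,500: income = $136,100 + $387,500 = $523,600.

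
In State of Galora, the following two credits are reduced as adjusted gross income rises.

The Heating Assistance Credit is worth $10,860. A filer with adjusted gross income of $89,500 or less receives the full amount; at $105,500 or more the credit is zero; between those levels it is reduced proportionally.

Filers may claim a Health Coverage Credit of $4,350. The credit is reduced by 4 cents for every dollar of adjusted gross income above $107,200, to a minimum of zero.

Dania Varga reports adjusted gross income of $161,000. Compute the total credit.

$2,198

Heating Assistance Credit: $161,000 is at or above $105,500, so the credit is $0.
Health Coverage Credit: 4% of the $53,800 excess over $107,200 is $2,152; credit = $4,350 − $2,152 = $2,198.
Total: $0 + $2,198 = $2,198.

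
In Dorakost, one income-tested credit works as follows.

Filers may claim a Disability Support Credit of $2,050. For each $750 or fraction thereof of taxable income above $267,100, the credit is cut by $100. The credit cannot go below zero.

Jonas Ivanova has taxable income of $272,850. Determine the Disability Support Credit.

$1,250

Disability Support Credit: income exceeds $267,100 by $5,750, which is 8 full-or-partial $750 increments; reduction = 8 × $100 = $800, leaving $1,250.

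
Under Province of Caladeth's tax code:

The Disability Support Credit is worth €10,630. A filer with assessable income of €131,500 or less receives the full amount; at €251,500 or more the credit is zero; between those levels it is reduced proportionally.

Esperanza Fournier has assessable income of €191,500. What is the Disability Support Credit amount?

€5,315

Disability Support Credit: €191,500 is €60,000 into a €120,000 phase-out range, leaving 60,000/120,000 of the credit: €10,630 × 60,000/120,000 = €5,315.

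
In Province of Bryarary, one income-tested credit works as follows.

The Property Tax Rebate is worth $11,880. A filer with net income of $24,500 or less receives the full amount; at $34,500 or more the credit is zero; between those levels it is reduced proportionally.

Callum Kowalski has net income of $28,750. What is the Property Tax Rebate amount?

$6,831

Property Tax Rebate: $28,750 is $4,250 into a $10,000 phase-out range, leaving 5,750/10,000 of the credit: $11,880 × 5,750/10,000 = $6,831.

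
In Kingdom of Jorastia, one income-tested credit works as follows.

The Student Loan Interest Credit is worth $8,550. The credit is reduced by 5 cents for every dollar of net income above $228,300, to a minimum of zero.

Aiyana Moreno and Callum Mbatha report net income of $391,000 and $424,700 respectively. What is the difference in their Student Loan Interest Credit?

$415

Aiyana ($391,000): Student Loan Interest Credit: 5% of the $162,700 excess over $228,300 is $8,135; credit = $8,550 − $8,135 = $415.
Callum ($424,700): Student Loan Interest Credit: 5% of the $196,400 excess over $228,300 is $9,820 ≥ base, so the credit is $0.
Difference: |$415 − $0| = $415.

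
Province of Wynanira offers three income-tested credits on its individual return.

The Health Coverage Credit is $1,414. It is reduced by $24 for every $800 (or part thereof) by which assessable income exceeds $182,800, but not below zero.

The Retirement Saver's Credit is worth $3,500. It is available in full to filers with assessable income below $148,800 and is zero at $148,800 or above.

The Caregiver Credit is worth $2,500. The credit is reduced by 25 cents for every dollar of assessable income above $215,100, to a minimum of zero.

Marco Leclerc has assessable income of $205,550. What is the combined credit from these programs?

Health Coverage Credit: income exceeds $182,800 by $22,750, which is 29 full-or-partial $800 increments; reduction = 29 × $24 = $696, leaving $718.
Retirement Saver's Credit: $205,550 meets or exceeds the $148,800 cutoff, so the credit is $0.
Caregiver Credit: $205,550 is at or below the $215,100 threshold, so the full $2,500 applies.
Total: $718 + $0 + $2,500 = $3,218.

$3,218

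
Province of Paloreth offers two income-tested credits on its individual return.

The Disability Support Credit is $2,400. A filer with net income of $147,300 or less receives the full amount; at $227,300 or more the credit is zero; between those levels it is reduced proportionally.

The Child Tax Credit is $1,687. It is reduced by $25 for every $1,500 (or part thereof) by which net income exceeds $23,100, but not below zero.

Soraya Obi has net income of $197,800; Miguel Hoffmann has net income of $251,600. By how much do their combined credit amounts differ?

Soraya ($197,800): Disability Support Credit: $197,800 is $50,500 into a $80,000 phase-out range, leaving 29,500/80,000 of the credit: $2,400 × 29,500/80,000 = $885. Child Tax Credit: income exceeds $23,100 by $174,700 → 117 increments × $25 = $2,925 ≥ base, so the credit is $0. total $885 + $0 = $885
Miguel ($251,600): Disability Support Credit: $251,600 is at or above $227,300, so the credit is $0. Child Tax Credit: income exceeds $23,100 by $228,500 → 153 increments × $25 = $3,825 ≥ base, so the credit is $0. total $0 + $0 = $0
Difference: |$885 − $0| = $885.

$885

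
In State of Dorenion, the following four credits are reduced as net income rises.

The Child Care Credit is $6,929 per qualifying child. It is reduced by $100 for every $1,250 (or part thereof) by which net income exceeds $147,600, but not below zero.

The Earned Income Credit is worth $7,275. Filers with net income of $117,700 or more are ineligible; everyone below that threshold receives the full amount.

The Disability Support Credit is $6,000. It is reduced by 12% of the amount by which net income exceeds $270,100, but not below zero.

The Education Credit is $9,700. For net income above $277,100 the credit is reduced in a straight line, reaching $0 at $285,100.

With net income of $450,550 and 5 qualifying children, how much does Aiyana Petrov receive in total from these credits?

Child Care Credit: base = 5 × $6,929 = $34,645. income exceeds $147,600 by $302,950, which is 243 full-or-partial $1,250 increments; reduction = 243 × $100 = $24,300, leaving $10,345.
Earned Income Credit: $450,550 meets or exceeds the $117,700 cutoff, so the credit is $0.
Disability Support Credit: 12% of the $180,450 excess over $270,100 is $21,654 ≥ base, so the credit is $0.
Education Credit: $450,550 is at or above $285,100, so the credit is $0.
Total: $10,345 + $0 + $0 + $0 = $10,345.

$10,345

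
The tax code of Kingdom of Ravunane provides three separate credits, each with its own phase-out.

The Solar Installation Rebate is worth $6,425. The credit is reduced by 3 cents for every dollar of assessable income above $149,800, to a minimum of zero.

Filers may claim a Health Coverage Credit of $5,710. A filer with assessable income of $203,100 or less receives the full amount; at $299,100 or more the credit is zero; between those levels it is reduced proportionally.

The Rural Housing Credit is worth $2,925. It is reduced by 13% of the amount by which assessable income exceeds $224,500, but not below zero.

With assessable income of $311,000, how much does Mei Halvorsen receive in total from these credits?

Solar Installation Rebate: 3% of the $161,200 excess over $149,800 is $4,836; credit = $6,425 − $4,836 = $1,589.
Health Coverage Credit: $311,000 is at or above $299,100, so the credit is $0.
Rural Housing Credit: 13% of the $86,500 excess over $224,500 is $11,245 ≥ base, so the credit is $0.
Total: $1,589 + $0 + $0 = $1,589.

$1,589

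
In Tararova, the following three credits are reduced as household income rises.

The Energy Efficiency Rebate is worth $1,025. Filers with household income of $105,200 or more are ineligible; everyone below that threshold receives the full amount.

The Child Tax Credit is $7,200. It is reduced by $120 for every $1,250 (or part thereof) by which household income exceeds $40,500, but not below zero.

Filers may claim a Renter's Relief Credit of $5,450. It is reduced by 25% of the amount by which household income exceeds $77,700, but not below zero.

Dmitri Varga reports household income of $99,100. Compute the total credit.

$2,685

Energy Efficiency Rebate: $99,100 is below the $105,200 cutoff, so the full $1,025 applies.
Child Tax Credit: income exceeds $40,500 by $58,600, which is 47 full-or-partial $1,250 increments; reduction = 47 × $120 = $5,640, leaving $1,560.
Renter's Relief Credit: 25% of the $21,400 excess over $77,700 is $5,350; credit = $5,450 − $5,350 = $100.
Total: $1,025 + $1,560 + $100 = $2,685.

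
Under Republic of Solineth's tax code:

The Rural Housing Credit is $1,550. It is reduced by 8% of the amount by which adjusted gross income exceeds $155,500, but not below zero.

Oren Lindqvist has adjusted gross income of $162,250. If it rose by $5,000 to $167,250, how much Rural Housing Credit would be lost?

$400

At $162,250 — 8% of the $6,750 excess over $155,500 is $540; credit = $1,550 − $540 = $1,010.
At $167,250 — 8% of the $11,750 excess over $155,500 is $940; credit = $1,550 − $940 = $610.
Lost: $1,010 − $610 = $400.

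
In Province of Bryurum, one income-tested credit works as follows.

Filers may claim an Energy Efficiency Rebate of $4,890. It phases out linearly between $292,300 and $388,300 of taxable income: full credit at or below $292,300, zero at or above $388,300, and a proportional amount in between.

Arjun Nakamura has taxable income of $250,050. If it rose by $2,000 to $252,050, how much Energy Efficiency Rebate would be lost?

At $250,050 — $250,050 is at or below the $292,300 threshold, so the full $4,890 applies.
At $252,050 — $252,050 is at or below the $292,300 threshold, so the full $4,890 applies.
Lost: $4,890 − $4,890 = $0.

$0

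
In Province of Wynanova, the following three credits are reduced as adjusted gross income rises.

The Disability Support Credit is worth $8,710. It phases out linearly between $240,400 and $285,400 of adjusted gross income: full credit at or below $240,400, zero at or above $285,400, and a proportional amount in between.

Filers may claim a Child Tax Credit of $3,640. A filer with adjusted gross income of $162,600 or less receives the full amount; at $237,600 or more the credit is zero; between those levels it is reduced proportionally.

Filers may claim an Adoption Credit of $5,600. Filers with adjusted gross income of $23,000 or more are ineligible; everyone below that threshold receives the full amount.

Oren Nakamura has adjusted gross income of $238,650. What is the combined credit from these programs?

Disability Support Credit: $238,650 is at or below the $240,400 threshold, so the full $8,710 applies.
Child Tax Credit: $238,650 is at or above $237,600, so the credit is $0.
Adoption Credit: $238,650 meets or exceeds the $23,000 cutoff, so the credit is $0.
Total: $8,710 + $0 + $0 = $8,710.

$8,710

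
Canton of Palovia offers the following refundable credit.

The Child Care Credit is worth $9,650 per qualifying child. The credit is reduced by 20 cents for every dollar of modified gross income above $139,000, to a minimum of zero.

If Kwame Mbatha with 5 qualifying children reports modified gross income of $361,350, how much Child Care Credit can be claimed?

$3,780

Child Care Credit: base = 5 × $9,650 = $48,250. 20% of the $222,350 excess over $139,000 is $44,470; credit = $48,250 − $44,470 = $3,780.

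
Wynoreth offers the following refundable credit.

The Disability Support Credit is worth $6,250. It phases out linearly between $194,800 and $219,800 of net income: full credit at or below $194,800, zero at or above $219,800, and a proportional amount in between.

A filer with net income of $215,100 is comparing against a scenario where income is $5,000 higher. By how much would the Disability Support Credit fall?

At $215,100 — $215,100 is $20,300 into a $25,000 phase-out range, leaving 4,700/25,000 of the credit: $6,250 × 4,700/25,000 = $1,175.
At $220,100 — $220,100 is at or above $219,800, so the credit is $0.
Lost: $1,175 − $0 = $1,175.

$1,175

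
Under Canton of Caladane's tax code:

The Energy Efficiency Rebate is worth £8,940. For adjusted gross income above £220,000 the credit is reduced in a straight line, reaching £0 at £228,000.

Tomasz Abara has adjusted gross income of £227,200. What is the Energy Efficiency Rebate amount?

Energy Efficiency Rebate: £227,200 is £7,200 into a £8,000 phase-out range, leaving 800/8,000 of the credit: £8,940 × 800/8,000 = £894.

£894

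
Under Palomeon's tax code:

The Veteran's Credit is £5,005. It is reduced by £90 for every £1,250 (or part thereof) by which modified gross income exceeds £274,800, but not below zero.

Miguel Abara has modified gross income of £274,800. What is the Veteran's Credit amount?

£5,005

Veteran's Credit: £274,800 is at or below the £274,800 threshold, so the full £5,005 applies.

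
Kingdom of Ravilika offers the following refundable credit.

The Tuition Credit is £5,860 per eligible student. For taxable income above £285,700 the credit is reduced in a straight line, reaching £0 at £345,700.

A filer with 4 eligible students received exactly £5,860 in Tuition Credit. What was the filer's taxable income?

Full credit = 4 × £5,860 = £23,440.
£5,860 is 5,860/23,440 of the full £23,440, so 17,580/23,440 of the £60,000 range has been used: income = £285,700 + £60,000 × 17,580/23,440 = £330,700.

£330,700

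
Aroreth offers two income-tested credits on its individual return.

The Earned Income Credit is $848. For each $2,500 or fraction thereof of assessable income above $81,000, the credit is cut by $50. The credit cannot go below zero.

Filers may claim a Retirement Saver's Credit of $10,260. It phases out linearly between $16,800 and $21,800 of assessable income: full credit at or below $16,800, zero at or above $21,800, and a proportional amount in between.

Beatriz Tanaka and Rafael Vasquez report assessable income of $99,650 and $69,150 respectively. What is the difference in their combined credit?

$400

Beatriz ($99,650): Earned Income Credit: income exceeds $81,000 by $18,650, which is 8 full-or-partial $2,500 increments; reduction = 8 × $50 = $400, leaving $448. Retirement Saver's Credit: $99,650 is at or above $21,800, so the credit is $0. total $448 + $0 = $448
Rafael ($69,150): Earned Income Credit: $69,150 is at or below the $81,000 threshold, so the full $848 applies. Retirement Saver's Credit: $69,150 is at or above $21,800, so the credit is $0. total $848 + $0 = $848
Difference: |$448 − $848| = $400.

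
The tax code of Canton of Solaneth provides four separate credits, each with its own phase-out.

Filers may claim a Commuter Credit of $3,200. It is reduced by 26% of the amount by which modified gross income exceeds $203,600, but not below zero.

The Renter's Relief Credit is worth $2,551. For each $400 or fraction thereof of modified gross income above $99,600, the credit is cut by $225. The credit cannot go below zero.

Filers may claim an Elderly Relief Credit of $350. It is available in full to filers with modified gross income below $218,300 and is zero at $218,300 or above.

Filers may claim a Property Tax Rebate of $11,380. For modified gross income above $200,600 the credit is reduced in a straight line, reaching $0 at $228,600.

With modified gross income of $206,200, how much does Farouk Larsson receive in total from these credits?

$11,978

Commuter Credit: 26% of the $2,600 excess over $203,600 is $676; credit = $3,200 − $676 = $2,524.
Renter's Relief Credit: income exceeds $99,600 by $106,600 → 267 increments × $225 = $60,075 ≥ base, so the credit is $0.
Elderly Relief Credit: $206,200 is below the $218,300 cutoff, so the full $350 applies.
Property Tax Rebate: $206,200 is $5,600 into a $28,000 phase-out range, leaving 22,400/28,000 of the credit: $11,380 × 22,400/28,000 = $9,104.
Total: $2,524 + $0 + $350 + $9,104 = $11,978.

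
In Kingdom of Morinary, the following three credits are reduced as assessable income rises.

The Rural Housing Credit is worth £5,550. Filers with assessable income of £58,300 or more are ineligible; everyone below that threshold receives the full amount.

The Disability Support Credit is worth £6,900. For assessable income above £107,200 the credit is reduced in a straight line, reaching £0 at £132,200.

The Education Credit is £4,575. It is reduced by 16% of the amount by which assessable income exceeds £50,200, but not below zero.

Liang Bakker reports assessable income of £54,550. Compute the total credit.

£16,329

Rural Housing Credit: £54,550 is below the £58,300 cutoff, so the full £5,550 applies.
Disability Support Credit: £54,550 is at or below the £107,200 threshold, so the full £6,900 applies.
Education Credit: 16% of the £4,350 excess over £50,200 is £696; credit = £4,575 − £696 = £3,879.
Total: £5,550 + £6,900 + £3,879 = £16,329.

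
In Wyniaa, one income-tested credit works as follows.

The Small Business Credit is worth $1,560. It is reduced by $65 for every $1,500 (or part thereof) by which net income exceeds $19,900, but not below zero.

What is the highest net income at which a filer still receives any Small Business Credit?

After 23 increments the reduction is 23 × $65 = $1,495, leaving $65; one more increment wipes it out. Increment 23 ends at excess 23 × $1,500 = $34,500, so the highest qualifying income is $19,900 + $34,500 = $54,400.

$54,400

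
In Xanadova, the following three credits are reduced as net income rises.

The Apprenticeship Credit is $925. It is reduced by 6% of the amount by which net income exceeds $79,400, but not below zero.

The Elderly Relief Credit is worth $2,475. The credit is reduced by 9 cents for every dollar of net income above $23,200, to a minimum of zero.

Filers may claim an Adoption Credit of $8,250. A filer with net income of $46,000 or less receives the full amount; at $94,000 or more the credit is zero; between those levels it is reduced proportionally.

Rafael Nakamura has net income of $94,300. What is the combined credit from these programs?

Apprenticeship Credit: 6% of the $14,900 excess over $79,400 is $894; credit = $925 − $894 = $31.
Elderly Relief Credit: 9% of the $71,100 excess over $23,200 is $6,399 ≥ base, so the credit is $0.
Adoption Credit: $94,300 is at or above $94,000, so the credit is $0.
Total: $31 + $0 + $0 = $31.

$31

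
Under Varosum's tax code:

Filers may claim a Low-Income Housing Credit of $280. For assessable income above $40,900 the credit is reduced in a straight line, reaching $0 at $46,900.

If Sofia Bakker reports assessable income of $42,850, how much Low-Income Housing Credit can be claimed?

$189

Low-Income Housing Credit: $42,850 is $1,950 into a $6,000 phase-out range, leaving 4,050/6,000 of the credit: $280 × 4,050/6,000 = $189.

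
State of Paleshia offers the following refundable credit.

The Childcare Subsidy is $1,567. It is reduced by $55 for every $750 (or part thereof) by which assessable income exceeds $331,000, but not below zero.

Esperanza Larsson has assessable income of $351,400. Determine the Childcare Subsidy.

Childcare Subsidy: income exceeds $331,000 by $20,400, which is 28 full-or-partial $750 increments; reduction = 28 × $55 = $1,540, leaving $27.

$27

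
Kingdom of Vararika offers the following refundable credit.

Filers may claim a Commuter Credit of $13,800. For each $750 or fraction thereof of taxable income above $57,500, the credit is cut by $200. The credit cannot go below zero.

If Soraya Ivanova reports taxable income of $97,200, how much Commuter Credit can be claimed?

$3,200

Commuter Credit: income exceeds $57,500 by $39,700, which is 53 full-or-partial $750 increments; reduction = 53 × $200 = $10,600, leaving $3,200.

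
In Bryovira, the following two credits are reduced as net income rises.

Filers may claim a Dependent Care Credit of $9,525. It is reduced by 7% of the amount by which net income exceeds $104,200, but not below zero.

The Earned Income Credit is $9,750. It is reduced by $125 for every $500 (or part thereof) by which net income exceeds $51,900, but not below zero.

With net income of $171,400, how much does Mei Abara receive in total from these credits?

$4,821

Dependent Care Credit: 7% of the $67,200 excess over $104,200 is $4,704; credit = $9,525 − $4,704 = $4,821.
Earned Income Credit: income exceeds $51,900 by $119,500 → 239 increments × $125 = $29,875 ≥ base, so the credit is $0.
Total: $4,821 + $0 = $4,821.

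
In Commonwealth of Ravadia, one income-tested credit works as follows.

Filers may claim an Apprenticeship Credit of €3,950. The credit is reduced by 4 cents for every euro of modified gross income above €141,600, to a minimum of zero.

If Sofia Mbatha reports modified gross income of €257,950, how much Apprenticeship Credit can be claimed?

€0

Apprenticeship Credit: 4% of the €116,350 excess over €141,600 is €4,654 ≥ base, so the credit is €0.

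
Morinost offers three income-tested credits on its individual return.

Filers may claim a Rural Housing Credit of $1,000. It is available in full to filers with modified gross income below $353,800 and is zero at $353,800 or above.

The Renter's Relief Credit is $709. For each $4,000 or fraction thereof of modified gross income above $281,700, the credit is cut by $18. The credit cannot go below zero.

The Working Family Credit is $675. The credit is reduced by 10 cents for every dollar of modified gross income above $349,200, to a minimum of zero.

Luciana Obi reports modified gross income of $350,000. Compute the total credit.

Rural Housing Credit: $350,000 is below the $353,800 cutoff, so the full $1,000 applies.
Renter's Relief Credit: income exceeds $281,700 by $68,300, which is 18 full-or-partial $4,000 increments; reduction = 18 × $18 = $324, leaving $385.
Working Family Credit: 10% of the $800 excess over $349,200 is $80; credit = $675 − $80 = $595.
Total: $1,000 + $385 + $595 = $1,980.

$1,980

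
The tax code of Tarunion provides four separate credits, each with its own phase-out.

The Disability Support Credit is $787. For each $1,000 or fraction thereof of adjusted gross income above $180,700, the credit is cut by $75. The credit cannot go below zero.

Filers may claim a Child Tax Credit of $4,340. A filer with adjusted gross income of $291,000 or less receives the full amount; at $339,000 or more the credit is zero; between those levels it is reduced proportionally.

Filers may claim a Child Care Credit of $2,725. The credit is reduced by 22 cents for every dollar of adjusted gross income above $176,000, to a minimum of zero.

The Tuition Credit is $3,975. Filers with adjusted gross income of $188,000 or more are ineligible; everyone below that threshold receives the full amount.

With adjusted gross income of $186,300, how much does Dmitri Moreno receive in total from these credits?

Disability Support Credit: income exceeds $180,700 by $5,600, which is 6 full-or-partial $1,000 increments; reduction = 6 × $75 = $450, leaving $337.
Child Tax Credit: $186,300 is at or below the $291,000 threshold, so the full $4,340 applies.
Child Care Credit: 22% of the $10,300 excess over $176,000 is $2,266; credit = $2,725 − $2,266 = $459.
Tuition Credit: $186,300 is below the $188,000 cutoff, so the full $3,975 applies.
Total: $337 + $4,340 + $459 + $3,975 = $9,111.

$9,111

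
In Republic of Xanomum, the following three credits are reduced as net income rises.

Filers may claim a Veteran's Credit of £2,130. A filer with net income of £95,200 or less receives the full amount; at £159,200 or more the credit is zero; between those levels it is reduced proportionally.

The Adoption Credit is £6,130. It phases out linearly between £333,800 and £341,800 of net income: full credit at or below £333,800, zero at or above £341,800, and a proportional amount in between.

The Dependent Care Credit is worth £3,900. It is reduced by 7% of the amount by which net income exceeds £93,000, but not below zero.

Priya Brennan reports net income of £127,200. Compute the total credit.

Veteran's Credit: £127,200 is £32,000 into a £64,000 phase-out range, leaving 32,000/64,000 of the credit: £2,130 × 32,000/64,000 = £1,065.
Adoption Credit: £127,200 is at or below the £333,800 threshold, so the full £6,130 applies.
Dependent Care Credit: 7% of the £34,200 excess over £93,000 is £2,394; credit = £3,900 − £2,394 = £1,506.
Total: £1,065 + £6,130 + £1,506 = £8,701.

£8,701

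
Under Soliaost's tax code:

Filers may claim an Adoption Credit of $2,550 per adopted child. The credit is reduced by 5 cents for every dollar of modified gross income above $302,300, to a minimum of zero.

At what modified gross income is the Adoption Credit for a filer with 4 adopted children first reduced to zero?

Full credit = 4 × $2,550 = $10,200.
The credit falls by 5% of each dollar above $302,300, so it reaches zero when the excess is $10,200 / 5% = $204,000: income = $302,300 + $204,000 = $506,300.

$506,300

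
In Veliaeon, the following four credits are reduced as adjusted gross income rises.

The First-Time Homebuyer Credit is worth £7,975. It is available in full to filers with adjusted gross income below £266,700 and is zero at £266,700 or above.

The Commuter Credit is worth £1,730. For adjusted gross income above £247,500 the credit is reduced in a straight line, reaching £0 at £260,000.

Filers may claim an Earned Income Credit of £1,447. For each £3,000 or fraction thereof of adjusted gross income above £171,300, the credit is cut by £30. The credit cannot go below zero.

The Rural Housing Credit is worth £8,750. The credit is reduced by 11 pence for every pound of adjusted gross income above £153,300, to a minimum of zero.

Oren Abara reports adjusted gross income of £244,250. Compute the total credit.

First-Time Homebuyer Credit: £244,250 is below the £266,700 cutoff, so the full £7,975 applies.
Commuter Credit: £244,250 is at or below the £247,500 threshold, so the full £1,730 applies.
Earned Income Credit: income exceeds £171,300 by £72,950, which is 25 full-or-partial £3,000 increments; reduction = 25 × £30 = £750, leaving £697.
Rural Housing Credit: 11% of the £90,950 excess over £153,300 is £10,004.50 ≥ base, so the credit is £0.
Total: £7,975 + £1,730 + £697 + £0 = £10,402.

£10,402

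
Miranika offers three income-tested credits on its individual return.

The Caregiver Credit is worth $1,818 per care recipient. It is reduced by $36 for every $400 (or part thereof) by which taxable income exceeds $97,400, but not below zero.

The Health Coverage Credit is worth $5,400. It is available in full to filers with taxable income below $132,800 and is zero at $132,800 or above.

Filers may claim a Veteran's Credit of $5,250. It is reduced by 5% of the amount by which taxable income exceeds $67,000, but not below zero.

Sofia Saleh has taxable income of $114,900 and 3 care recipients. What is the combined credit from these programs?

Caregiver Credit: base = 3 × $1,818 = $5,454. income exceeds $97,400 by $17,500, which is 44 full-or-partial $400 increments; reduction = 44 × $36 = $1,584, leaving $3,870.
Health Coverage Credit: $114,900 is below the $132,800 cutoff, so the full $5,400 applies.
Veteran's Credit: 5% of the $47,900 excess over $67,000 is $2,395; credit = $5,250 − $2,395 = $2,855.
Total: $3,870 + $5,400 + $2,855 = $12,125.

$12,125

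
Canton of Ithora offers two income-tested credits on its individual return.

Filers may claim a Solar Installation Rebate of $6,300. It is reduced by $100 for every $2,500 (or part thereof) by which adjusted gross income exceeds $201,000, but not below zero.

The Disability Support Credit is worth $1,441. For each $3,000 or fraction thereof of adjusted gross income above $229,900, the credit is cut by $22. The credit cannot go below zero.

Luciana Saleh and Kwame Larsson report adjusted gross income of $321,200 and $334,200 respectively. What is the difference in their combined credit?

Luciana ($321,200): Solar Installation Rebate: income exceeds $201,000 by $120,200, which is 49 full-or-partial $2,500 increments; reduction = 49 × $100 = $4,900, leaving $1,400. Disability Support Credit: income exceeds $229,900 by $91,300, which is 31 full-or-partial $3,000 increments; reduction = 31 × $22 = $682, leaving $759. total $1,400 + $759 = $2,159
Kwame ($334,200): Solar Installation Rebate: income exceeds $201,000 by $133,200, which is 54 full-or-partial $2,500 increments; reduction = 54 × $100 = $5,400, leaving $900. Disability Support Credit: income exceeds $229,900 by $104,300, which is 35 full-or-partial $3,000 increments; reduction = 35 × $22 = $770, leaving $671. total $900 + $671 = $1,571
Difference: |$2,159 − $1,571| = $588.

$588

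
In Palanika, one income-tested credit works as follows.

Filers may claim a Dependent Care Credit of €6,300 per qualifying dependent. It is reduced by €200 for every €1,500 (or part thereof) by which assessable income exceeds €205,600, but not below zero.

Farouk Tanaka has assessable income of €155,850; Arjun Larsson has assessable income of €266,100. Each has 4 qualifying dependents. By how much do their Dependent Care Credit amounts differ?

Farouk (€155,850): Dependent Care Credit: base = 4 × €6,300 = €25,200. €155,850 is at or below the €205,600 threshold, so the full €25,200 applies.
Arjun (€266,100): Dependent Care Credit: base = 4 × €6,300 = €25,200. income exceeds €205,600 by €60,500, which is 41 full-or-partial €1,500 increments; reduction = 41 × €200 = €8,200, leaving €17,000.
Difference: |€25,200 − €17,000| = €8,200.

€8,200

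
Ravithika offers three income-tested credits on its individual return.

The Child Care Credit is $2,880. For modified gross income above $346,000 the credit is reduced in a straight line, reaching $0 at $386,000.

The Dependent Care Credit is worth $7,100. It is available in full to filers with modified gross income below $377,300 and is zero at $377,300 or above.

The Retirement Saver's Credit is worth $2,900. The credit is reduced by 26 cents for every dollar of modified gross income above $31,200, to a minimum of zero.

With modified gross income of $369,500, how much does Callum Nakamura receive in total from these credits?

$8,288

Child Care Credit: $369,500 is $23,500 into a $40,000 phase-out range, leaving 16,500/40,000 of the credit: $2,880 × 16,500/40,000 = $1,188.
Dependent Care Credit: $369,500 is below the $377,300 cutoff, so the full $7,100 applies.
Retirement Saver's Credit: 26% of the $338,300 excess over $31,200 is $87,958 ≥ base, so the credit is $0.
Total: $1,188 + $7,100 + $0 = $8,288.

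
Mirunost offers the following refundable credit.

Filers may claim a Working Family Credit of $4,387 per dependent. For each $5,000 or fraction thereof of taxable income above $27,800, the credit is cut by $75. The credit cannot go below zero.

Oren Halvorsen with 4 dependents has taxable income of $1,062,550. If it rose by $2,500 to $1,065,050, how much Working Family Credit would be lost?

$75

At $1,062,550 — base = 4 × $4,387 = $17,548. income exceeds $27,800 by $1,034,750, which is 207 full-or-partial $5,000 increments; reduction = 207 × $75 = $15,525, leaving $2,023.
At $1,065,050 — base = 4 × $4,387 = $17,548. income exceeds $27,800 by $1,037,250, which is 208 full-or-partial $5,000 increments; reduction = 208 × $75 = $15,600, leaving $1,948.
Lost: $2,023 − $1,948 = $75.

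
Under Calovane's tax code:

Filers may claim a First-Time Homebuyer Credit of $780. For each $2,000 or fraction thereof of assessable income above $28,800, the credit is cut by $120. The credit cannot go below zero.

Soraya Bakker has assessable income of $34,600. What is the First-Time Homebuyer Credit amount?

First-Time Homebuyer Credit: income exceeds $28,800 by $5,800, which is 3 full-or-partial $2,000 increments; reduction = 3 × $120 = $360, leaving $420.

$420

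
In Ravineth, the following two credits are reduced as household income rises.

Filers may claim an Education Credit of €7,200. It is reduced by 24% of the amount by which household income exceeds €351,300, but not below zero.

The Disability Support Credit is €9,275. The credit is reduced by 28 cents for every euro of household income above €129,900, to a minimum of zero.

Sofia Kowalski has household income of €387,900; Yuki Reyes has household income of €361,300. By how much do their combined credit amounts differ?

€4,800

Sofia (€387,900): Education Credit: 24% of the €36,600 excess over €351,300 is €8,784 ≥ base, so the credit is €0. Disability Support Credit: 28% of the €258,000 excess over €129,900 is €72,240 ≥ base, so the credit is €0. total €0 + €0 = €0
Yuki (€361,300): Education Credit: 24% of the €10,000 excess over €351,300 is €2,400; credit = €7,200 − €2,400 = €4,800. Disability Support Credit: 28% of the €231,400 excess over €129,900 is €64,792 ≥ base, so the credit is €0. total €4,800 + €0 = €4,800
Difference: |€0 − €4,800| = €4,800.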